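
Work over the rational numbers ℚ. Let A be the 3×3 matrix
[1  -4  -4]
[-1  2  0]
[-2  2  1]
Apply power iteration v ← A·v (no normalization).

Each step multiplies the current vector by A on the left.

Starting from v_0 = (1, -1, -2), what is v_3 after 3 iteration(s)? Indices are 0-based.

v_0 = (1, -1, -2).
v_1 = A·v_0 = (13, -3, -6).
v_2 = A·v_1 = (49, -19, -38).
v_3 = A·v_2 = (277, -87, -174).

v_3 = (277, -87, -174)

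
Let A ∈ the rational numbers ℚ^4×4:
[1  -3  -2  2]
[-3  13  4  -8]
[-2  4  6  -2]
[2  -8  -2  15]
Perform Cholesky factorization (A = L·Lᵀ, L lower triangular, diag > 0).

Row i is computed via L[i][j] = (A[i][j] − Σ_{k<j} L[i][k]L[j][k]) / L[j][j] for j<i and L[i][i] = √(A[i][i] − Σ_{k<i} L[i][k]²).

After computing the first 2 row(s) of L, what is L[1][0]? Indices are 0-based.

L[1][0] = -3

Step 1: L[0][0] = √(1) = 1.
  L[1][0] = (-3) / L[0][0] = -3.
Step 2: L[1][1] = √(4) = 2.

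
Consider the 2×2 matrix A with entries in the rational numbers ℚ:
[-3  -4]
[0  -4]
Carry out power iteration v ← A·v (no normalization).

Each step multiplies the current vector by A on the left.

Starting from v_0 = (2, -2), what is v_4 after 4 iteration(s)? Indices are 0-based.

v_4 = (-1238, -512)

v_0 = (2, -2).
v_1 = A·v_0 = (2, 8).
v_2 = A·v_1 = (-38, -32).
v_3 = A·v_2 = (242, 128).
v_4 = A·v_3 = (-1238, -512).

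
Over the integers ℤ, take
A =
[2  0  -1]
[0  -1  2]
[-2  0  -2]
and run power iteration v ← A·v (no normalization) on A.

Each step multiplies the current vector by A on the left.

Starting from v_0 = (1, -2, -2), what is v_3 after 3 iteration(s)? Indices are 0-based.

v_0 = (1, -2, -2).
v_1 = A·v_0 = (4, -2, 2).
v_2 = A·v_1 = (6, 6, -12).
v_3 = A·v_2 = (24, -30, 12).

v_3 = (24, -30, 12)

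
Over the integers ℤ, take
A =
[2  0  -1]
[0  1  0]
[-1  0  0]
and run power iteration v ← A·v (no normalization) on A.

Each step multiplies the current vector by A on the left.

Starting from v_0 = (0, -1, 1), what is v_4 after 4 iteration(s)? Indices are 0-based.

v_0 = (0, -1, 1).
v_1 = A·v_0 = (-1, -1, 0).
v_2 = A·v_1 = (-2, -1, 1).
v_3 = A·v_2 = (-5, -1, 2).
v_4 = A·v_3 = (-12, -1, 5).

v_4 = (-12, -1, 5)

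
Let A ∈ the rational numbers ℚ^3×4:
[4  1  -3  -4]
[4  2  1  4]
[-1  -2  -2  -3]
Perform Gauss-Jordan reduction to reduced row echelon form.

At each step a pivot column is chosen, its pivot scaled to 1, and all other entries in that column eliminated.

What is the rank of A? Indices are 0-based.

[1] R0 /= 4  ⇒  (1, 1/4, -3/4, -1)
     R1 -= 4·R0  ⇒  (0, 1, 4, 8)
     R2 -= -1·R0  ⇒  (0, -7/4, -11/4, -4)
[2] R1 /= 1  ⇒  (0, 1, 4, 8)
     R0 -= 1/4·R1  ⇒  (1, 0, -7/4, -3)
     R2 -= -7/4·R1  ⇒  (0, 0, 17/4, 10)
[3] R2 /= 17/4  ⇒  (0, 0, 1, 40/17)
     R0 -= -7/4·R2  ⇒  (1, 0, 0, 19/17)
     R1 -= 4·R2  ⇒  (0, 1, 0, -24/17)

rank = 3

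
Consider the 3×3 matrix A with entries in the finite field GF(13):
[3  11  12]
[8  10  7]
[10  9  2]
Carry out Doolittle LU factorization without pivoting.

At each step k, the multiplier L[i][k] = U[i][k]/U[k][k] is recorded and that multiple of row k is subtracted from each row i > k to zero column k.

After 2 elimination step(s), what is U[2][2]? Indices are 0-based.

U[2][2] = 11

[col 0] pivot 3
  R1 -= 7*R0 → (0, 11, 1)  (L[1][0] := 7)
  R2 -= 12*R0 → (0, 7, 1)  (L[2][0] := 12)
[col 1] pivot 11
  R2 -= 3*R1 → (0, 0, 11)  (L[2][1] := 3)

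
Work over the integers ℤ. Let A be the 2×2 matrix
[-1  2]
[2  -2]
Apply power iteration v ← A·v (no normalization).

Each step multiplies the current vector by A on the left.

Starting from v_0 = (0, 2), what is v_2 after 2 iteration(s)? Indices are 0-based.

v_2 = (-12, 16)

v_0 = (0, 2).
v_1 = A·v_0 = (4, -4).
v_2 = A·v_1 = (-12, 16).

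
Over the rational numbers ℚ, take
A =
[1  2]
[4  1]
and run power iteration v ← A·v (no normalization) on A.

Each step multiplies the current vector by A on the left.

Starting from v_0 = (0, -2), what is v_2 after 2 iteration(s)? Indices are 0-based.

v_2 = (-8, -18)

v_0 = (0, -2).
v_1 = A·v_0 = (-4, -2).
v_2 = A·v_1 = (-8, -18).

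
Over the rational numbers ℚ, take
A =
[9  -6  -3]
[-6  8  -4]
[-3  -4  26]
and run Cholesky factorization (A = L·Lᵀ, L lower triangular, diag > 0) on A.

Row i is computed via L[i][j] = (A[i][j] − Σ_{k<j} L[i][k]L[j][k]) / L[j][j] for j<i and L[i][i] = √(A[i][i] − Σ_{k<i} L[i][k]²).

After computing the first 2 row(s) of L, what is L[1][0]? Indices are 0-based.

Step 1: L[0][0] = √(9) = 3.
  L[1][0] = (-6) / L[0][0] = -2.
Step 2: L[1][1] = √(4) = 2.

L[1][0] = -2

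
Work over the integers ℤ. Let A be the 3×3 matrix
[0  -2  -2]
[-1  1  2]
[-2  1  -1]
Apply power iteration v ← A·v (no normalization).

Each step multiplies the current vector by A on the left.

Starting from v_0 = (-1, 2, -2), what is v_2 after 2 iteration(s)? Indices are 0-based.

v_2 = (-10, 11, -7)

v_0 = (-1, 2, -2).
v_1 = A·v_0 = (0, -1, 6).
v_2 = A·v_1 = (-10, 11, -7).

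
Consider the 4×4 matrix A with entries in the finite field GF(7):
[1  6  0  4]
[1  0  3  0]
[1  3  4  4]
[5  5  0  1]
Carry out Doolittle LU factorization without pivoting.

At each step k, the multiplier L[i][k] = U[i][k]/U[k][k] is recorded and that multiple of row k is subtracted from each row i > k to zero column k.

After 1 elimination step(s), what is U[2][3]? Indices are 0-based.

Step 1: pivot at (0,0) is 1.
  row1 ← row1 − (1)·row0  ⇒  L[1][0]=1, U row1=(0, 1, 3, 3)
  row2 ← row2 − (1)·row0  ⇒  L[2][0]=1, U row2=(0, 4, 4, 0)
  row3 ← row3 − (5)·row0  ⇒  L[3][0]=5, U row3=(0, 3, 0, 2)

U[2][3] = 0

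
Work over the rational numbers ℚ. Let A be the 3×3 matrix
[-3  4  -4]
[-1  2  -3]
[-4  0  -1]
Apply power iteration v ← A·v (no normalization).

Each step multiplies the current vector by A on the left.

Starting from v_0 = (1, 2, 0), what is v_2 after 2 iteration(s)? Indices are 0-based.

v_0 = (1, 2, 0).
v_1 = A·v_0 = (5, 3, -4).
v_2 = A·v_1 = (13, 13, -16).

v_2 = (13, 13, -16)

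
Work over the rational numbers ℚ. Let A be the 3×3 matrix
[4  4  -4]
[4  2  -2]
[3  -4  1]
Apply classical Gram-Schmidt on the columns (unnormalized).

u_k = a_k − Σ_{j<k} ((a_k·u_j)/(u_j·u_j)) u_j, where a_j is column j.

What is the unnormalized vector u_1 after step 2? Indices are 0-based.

Step 1: u_0 = a_0 = (4, 4, 3).
Step 2: u_1 = a_1 − (12/41)·u_0 = (116/41, 34/41, -200/41).

u_1 = (116/41, 34/41, -200/41)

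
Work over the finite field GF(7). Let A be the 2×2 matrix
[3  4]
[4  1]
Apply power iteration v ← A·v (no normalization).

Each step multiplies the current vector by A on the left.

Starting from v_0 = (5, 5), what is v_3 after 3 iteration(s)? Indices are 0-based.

v_0 = (5, 5).
v_1 = A·v_0 = (0, 4).
v_2 = A·v_1 = (2, 4).
v_3 = A·v_2 = (1, 5).

v_3 = (1, 5)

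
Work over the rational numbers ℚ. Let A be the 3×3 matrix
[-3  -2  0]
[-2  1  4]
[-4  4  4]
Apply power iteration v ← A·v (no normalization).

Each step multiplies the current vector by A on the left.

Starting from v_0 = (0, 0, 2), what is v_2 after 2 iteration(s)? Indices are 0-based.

v_0 = (0, 0, 2).
v_1 = A·v_0 = (0, 8, 8).
v_2 = A·v_1 = (-16, 40, 64).

v_2 = (-16, 40, 64)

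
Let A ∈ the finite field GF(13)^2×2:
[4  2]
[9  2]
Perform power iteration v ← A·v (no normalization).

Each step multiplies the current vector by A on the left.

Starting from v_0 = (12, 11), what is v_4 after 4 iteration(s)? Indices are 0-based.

v_4 = (11, 3)

v_0 = (12, 11).
v_1 = A·v_0 = (5, 0).
v_2 = A·v_1 = (7, 6).
v_3 = A·v_2 = (1, 10).
v_4 = A·v_3 = (11, 3).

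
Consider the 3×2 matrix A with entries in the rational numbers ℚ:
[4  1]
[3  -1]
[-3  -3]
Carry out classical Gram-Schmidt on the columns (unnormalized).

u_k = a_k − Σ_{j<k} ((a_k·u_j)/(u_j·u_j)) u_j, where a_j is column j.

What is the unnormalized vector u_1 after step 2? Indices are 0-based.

u_1 = (-3/17, -32/17, -36/17)

Step 1: u_0 = a_0 = (4, 3, -3).
Step 2: u_1 = a_1 − (5/17)·u_0 = (-3/17, -32/17, -36/17).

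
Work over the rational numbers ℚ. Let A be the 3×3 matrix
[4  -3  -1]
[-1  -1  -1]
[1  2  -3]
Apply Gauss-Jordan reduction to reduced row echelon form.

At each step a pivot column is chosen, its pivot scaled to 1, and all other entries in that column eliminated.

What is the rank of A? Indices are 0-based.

pivot(0,0)=4: scale R0 → (1, -3/4, -1/4)
  clear (1,0): R1 −= (-1)R0 → (0, -7/4, -5/4)
  clear (2,0): R2 −= (1)R0 → (0, 11/4, -11/4)
pivot(1,1)=-7/4: scale R1 → (0, 1, 5/7)
  clear (0,1): R0 −= (-3/4)R1 → (1, 0, 2/7)
  clear (2,1): R2 −= (11/4)R1 → (0, 0, -33/7)
pivot(2,2)=-33/7: scale R2 → (0, 0, 1)
  clear (0,2): R0 −= (2/7)R2 → (1, 0, 0)
  clear (1,2): R1 −= (5/7)R2 → (0, 1, 0)

rank = 3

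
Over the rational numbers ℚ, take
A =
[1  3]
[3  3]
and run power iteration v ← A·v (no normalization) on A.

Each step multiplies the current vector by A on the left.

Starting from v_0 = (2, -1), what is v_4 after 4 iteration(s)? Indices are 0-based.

v_0 = (2, -1).
v_1 = A·v_0 = (-1, 3).
v_2 = A·v_1 = (8, 6).
v_3 = A·v_2 = (26, 42).
v_4 = A·v_3 = (152, 204).

v_4 = (152, 204)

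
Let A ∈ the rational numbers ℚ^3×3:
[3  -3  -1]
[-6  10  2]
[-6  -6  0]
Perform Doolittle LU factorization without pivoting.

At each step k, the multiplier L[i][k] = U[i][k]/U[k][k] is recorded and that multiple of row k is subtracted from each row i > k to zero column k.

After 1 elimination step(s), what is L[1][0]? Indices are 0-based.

Step 1: pivot at (0,0) is 3.
  row1 ← row1 − (-2)·row0  ⇒  L[1][0]=-2, U row1=(0, 4, 0)
  row2 ← row2 − (-2)·row0  ⇒  L[2][0]=-2, U row2=(0, -12, -2)

L[1][0] = -2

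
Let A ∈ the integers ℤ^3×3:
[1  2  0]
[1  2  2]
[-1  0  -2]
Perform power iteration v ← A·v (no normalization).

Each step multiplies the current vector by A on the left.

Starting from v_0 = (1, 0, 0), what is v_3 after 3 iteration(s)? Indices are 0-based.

v_0 = (1, 0, 0).
v_1 = A·v_0 = (1, 1, -1).
v_2 = A·v_1 = (3, 1, 1).
v_3 = A·v_2 = (5, 7, -5).

v_3 = (5, 7, -5)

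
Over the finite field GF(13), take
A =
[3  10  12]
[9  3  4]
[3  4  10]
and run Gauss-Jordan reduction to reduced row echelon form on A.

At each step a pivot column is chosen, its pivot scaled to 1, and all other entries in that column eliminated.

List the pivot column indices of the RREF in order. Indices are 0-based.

[1] R0 /= 3  ⇒  (1, 12, 4)
     R1 -= 9·R0  ⇒  (0, 12, 7)
     R2 -= 3·R0  ⇒  (0, 7, 11)
[2] R1 /= 12  ⇒  (0, 1, 6)
     R0 -= 12·R1  ⇒  (1, 0, 10)
     R2 -= 7·R1  ⇒  (0, 0, 8)
[3] R2 /= 8  ⇒  (0, 0, 1)
     R0 -= 10·R2  ⇒  (1, 0, 0)
     R1 -= 6·R2  ⇒  (0, 1, 0)

pivot columns: 0, 1, 2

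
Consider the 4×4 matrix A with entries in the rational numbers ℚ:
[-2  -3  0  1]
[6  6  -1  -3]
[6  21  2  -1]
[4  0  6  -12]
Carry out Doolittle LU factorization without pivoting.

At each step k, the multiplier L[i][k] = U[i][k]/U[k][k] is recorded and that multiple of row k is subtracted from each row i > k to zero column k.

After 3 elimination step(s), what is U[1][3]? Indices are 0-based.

U[1][3] = 0

[col 0] pivot -2
  R1 -= -3*R0 → (0, -3, -1, 0)  (L[1][0] := -3)
  R2 -= -3*R0 → (0, 12, 2, 2)  (L[2][0] := -3)
  R3 -= -2*R0 → (0, -6, 6, -10)  (L[3][0] := -2)
[col 1] pivot -3
  R2 -= -4*R1 → (0, 0, -2, 2)  (L[2][1] := -4)
  R3 -= 2*R1 → (0, 0, 8, -10)  (L[3][1] := 2)
[col 2] pivot -2
  R3 -= -4*R2 → (0, 0, 0, -2)  (L[3][2] := -4)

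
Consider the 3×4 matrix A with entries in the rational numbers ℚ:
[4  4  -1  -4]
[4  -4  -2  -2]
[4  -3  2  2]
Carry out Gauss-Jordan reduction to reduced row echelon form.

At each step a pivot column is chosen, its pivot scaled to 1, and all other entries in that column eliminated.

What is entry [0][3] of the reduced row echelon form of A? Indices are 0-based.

M[0][3] = -21/62

[1] R0 /= 4  ⇒  (1, 1, -1/4, -1)
     R1 -= 4·R0  ⇒  (0, -8, -1, 2)
     R2 -= 4·R0  ⇒  (0, -7, 3, 6)
[2] R1 /= -8  ⇒  (0, 1, 1/8, -1/4)
     R0 -= 1·R1  ⇒  (1, 0, -3/8, -3/4)
     R2 -= -7·R1  ⇒  (0, 0, 31/8, 17/4)
[3] R2 /= 31/8  ⇒  (0, 0, 1, 34/31)
     R0 -= -3/8·R2  ⇒  (1, 0, 0, -21/62)
     R1 -= 1/8·R2  ⇒  (0, 1, 0, -12/31)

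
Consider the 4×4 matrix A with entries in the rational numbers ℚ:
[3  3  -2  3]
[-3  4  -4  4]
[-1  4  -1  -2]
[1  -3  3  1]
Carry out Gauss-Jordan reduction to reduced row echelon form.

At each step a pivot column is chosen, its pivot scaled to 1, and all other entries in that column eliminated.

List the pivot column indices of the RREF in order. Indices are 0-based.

pivot columns: 0, 1, 2, 3

pivot(0,0)=3: scale R0 → (1, 1, -2/3, 1)
  clear (1,0): R1 −= (-3)R0 → (0, 7, -6, 7)
  clear (2,0): R2 −= (-1)R0 → (0, 5, -5/3, -1)
  clear (3,0): R3 −= (1)R0 → (0, -4, 11/3, 0)
pivot(1,1)=7: scale R1 → (0, 1, -6/7, 1)
  clear (0,1): R0 −= (1)R1 → (1, 0, 4/21, 0)
  clear (2,1): R2 −= (5)R1 → (0, 0, 55/21, -6)
  clear (3,1): R3 −= (-4)R1 → (0, 0, 5/21, 4)
pivot(2,2)=55/21: scale R2 → (0, 0, 1, -126/55)
  clear (0,2): R0 −= (4/21)R2 → (1, 0, 0, 24/55)
  clear (1,2): R1 −= (-6/7)R2 → (0, 1, 0, -53/55)
  clear (3,2): R3 −= (5/21)R2 → (0, 0, 0, 50/11)
pivot(3,3)=50/11: scale R3 → (0, 0, 0, 1)
  clear (0,3): R0 −= (24/55)R3 → (1, 0, 0, 0)
  clear (1,3): R1 −= (-53/55)R3 → (0, 1, 0, 0)
  clear (2,3): R2 −= (-126/55)R3 → (0, 0, 1, 0)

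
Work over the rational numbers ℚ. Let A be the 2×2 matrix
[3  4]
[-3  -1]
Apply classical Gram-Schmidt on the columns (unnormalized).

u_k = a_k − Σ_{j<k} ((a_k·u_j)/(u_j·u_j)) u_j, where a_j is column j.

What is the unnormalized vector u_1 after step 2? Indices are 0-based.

Step 1: u_0 = a_0 = (3, -3).
Step 2: u_1 = a_1 − (5/6)·u_0 = (3/2, 3/2).

u_1 = (3/2, 3/2)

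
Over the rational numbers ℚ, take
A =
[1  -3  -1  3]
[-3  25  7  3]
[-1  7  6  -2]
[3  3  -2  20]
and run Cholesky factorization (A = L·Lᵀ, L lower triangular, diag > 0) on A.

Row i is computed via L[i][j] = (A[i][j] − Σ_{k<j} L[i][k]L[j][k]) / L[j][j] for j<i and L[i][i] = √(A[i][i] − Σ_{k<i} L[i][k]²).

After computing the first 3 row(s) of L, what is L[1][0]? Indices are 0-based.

L[1][0] = -3

Step 1: L[0][0] = √(1) = 1.
  L[1][0] = (-3) / L[0][0] = -3.
Step 2: L[1][1] = √(16) = 4.
  L[2][0] = (-1) / L[0][0] = -1.
  L[2][1] = (4) / L[1][1] = 1.
Step 3: L[2][2] = √(4) = 2.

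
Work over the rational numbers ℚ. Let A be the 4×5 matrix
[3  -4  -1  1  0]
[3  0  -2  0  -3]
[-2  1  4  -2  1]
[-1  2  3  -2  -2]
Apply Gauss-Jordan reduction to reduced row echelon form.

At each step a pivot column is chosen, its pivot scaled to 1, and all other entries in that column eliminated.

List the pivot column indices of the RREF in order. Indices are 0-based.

pivot columns: 0, 1, 2, 3

[1] R0 /= 3  ⇒  (1, -4/3, -1/3, 1/3, 0)
     R1 -= 3·R0  ⇒  (0, 4, -1, -1, -3)
     R2 -= -2·R0  ⇒  (0, -5/3, 10/3, -4/3, 1)
     R3 -= -1·R0  ⇒  (0, 2/3, 8/3, -5/3, -2)
[2] R1 /= 4  ⇒  (0, 1, -1/4, -1/4, -3/4)
     R0 -= -4/3·R1  ⇒  (1, 0, -2/3, 0, -1)
     R2 -= -5/3·R1  ⇒  (0, 0, 35/12, -7/4, -1/4)
     R3 -= 2/3·R1  ⇒  (0, 0, 17/6, -3/2, -3/2)
[3] R2 /= 35/12  ⇒  (0, 0, 1, -3/5, -3/35)
     R0 -= -2/3·R2  ⇒  (1, 0, 0, -2/5, -37/35)
     R1 -= -1/4·R2  ⇒  (0, 1, 0, -2/5, -27/35)
     R3 -= 17/6·R2  ⇒  (0, 0, 0, 1/5, -44/35)
[4] R3 /= 1/5  ⇒  (0, 0, 0, 1, -44/7)
     R0 -= -2/5·R3  ⇒  (1, 0, 0, 0, -25/7)
     R1 -= -2/5·R3  ⇒  (0, 1, 0, 0, -23/7)
     R2 -= -3/5·R3  ⇒  (0, 0, 1, 0, -27/7)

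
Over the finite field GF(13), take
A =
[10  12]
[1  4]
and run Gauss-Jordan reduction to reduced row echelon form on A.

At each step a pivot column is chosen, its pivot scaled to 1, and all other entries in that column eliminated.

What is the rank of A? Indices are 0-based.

rank = 2

[1] R0 /= 10  ⇒  (1, 9)
     R1 -= 1·R0  ⇒  (0, 8)
[2] R1 /= 8  ⇒  (0, 1)
     R0 -= 9·R1  ⇒  (1, 0)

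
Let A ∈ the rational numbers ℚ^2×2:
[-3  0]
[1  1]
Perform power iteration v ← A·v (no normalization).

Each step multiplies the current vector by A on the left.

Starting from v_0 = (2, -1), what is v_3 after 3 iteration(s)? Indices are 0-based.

v_3 = (-54, 13)

v_0 = (2, -1).
v_1 = A·v_0 = (-6, 1).
v_2 = A·v_1 = (18, -5).
v_3 = A·v_2 = (-54, 13).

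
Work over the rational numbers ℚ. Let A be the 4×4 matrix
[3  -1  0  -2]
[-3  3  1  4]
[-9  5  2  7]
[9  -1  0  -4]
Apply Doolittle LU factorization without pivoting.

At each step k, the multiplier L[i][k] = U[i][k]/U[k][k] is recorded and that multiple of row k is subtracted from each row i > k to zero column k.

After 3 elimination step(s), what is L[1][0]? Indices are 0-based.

L[1][0] = -1

k=0: U[0][0]=3
  eliminate (1,0): mult=-1, new row 1: (0, 2, 1, 2); set L[1][0]=-1
  eliminate (2,0): mult=-3, new row 2: (0, 2, 2, 1); set L[2][0]=-3
  eliminate (3,0): mult=3, new row 3: (0, 2, 0, 2); set L[3][0]=3
k=1: U[1][1]=2
  eliminate (2,1): mult=1, new row 2: (0, 0, 1, -1); set L[2][1]=1
  eliminate (3,1): mult=1, new row 3: (0, 0, -1, 0); set L[3][1]=1
k=2: U[2][2]=1
  eliminate (3,2): mult=-1, new row 3: (0, 0, 0, -1); set L[3][2]=-1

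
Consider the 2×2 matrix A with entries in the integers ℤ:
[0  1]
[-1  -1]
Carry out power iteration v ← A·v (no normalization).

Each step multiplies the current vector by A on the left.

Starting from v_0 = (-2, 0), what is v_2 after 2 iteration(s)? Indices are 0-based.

v_0 = (-2, 0).
v_1 = A·v_0 = (0, 2).
v_2 = A·v_1 = (2, -2).

v_2 = (2, -2)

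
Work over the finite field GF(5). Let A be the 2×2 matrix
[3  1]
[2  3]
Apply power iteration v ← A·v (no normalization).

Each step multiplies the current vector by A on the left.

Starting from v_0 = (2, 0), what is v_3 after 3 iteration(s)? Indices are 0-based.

v_3 = (0, 1)

v_0 = (2, 0).
v_1 = A·v_0 = (1, 4).
v_2 = A·v_1 = (2, 4).
v_3 = A·v_2 = (0, 1).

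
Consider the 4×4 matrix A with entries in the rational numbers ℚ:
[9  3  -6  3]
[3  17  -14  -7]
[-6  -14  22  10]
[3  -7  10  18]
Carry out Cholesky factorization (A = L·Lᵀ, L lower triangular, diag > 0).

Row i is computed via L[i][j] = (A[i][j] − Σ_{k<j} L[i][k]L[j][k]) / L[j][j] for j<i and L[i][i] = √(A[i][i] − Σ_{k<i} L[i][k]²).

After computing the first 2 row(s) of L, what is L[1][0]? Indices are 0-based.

L[1][0] = 1

Step 1: L[0][0] = √(9) = 3.
  L[1][0] = (3) / L[0][0] = 1.
Step 2: L[1][1] = √(16) = 4.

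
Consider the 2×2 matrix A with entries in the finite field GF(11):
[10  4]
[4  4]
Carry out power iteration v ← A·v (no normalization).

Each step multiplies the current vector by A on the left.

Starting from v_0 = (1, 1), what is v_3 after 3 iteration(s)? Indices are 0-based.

v_3 = (4, 6)

v_0 = (1, 1).
v_1 = A·v_0 = (3, 8).
v_2 = A·v_1 = (7, 0).
v_3 = A·v_2 = (4, 6).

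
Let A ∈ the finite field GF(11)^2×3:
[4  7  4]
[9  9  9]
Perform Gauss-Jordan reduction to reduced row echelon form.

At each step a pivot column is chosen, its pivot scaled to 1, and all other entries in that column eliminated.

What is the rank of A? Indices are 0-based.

rank = 2

[1] R0 /= 4  ⇒  (1, 10, 1)
     R1 -= 9·R0  ⇒  (0, 7, 0)
[2] R1 /= 7  ⇒  (0, 1, 0)
     R0 -= 10·R1  ⇒  (1, 0, 1)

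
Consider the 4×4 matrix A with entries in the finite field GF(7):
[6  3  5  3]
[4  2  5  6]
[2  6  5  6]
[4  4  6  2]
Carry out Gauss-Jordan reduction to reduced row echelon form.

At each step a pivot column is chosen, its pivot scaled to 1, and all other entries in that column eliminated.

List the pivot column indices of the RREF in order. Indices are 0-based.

pivot columns: 0, 1, 2, 3

pivot(0,0)=6: scale R0 → (1, 4, 2, 4)
  clear (1,0): R1 −= (4)R0 → (0, 0, 4, 4)
  clear (2,0): R2 −= (2)R0 → (0, 5, 1, 5)
  clear (3,0): R3 −= (4)R0 → (0, 2, 5, 0)
pivot(1,1): swap R1↔R2
pivot(1,1)=5: scale R1 → (0, 1, 3, 1)
  clear (0,1): R0 −= (4)R1 → (1, 0, 4, 0)
  clear (3,1): R3 −= (2)R1 → (0, 0, 6, 5)
pivot(2,2)=4: scale R2 → (0, 0, 1, 1)
  clear (0,2): R0 −= (4)R2 → (1, 0, 0, 3)
  clear (1,2): R1 −= (3)R2 → (0, 1, 0, 5)
  clear (3,2): R3 −= (6)R2 → (0, 0, 0, 6)
pivot(3,3)=6: scale R3 → (0, 0, 0, 1)
  clear (0,3): R0 −= (3)R3 → (1, 0, 0, 0)
  clear (1,3): R1 −= (5)R3 → (0, 1, 0, 0)
  clear (2,3): R2 −= (1)R3 → (0, 0, 1, 0)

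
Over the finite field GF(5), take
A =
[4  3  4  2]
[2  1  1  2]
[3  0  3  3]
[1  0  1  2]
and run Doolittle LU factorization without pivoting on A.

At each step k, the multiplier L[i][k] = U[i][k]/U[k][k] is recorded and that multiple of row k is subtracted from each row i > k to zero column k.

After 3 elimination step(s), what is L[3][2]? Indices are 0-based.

Step 1: pivot at (0,0) is 4.
  row1 ← row1 − (3)·row0  ⇒  L[1][0]=3, U row1=(0, 2, 4, 1)
  row2 ← row2 − (2)·row0  ⇒  L[2][0]=2, U row2=(0, 4, 0, 4)
  row3 ← row3 − (4)·row0  ⇒  L[3][0]=4, U row3=(0, 3, 0, 4)
Step 2: pivot at (1,1) is 2.
  row2 ← row2 − (2)·row1  ⇒  L[2][1]=2, U row2=(0, 0, 2, 2)
  row3 ← row3 − (4)·row1  ⇒  L[3][1]=4, U row3=(0, 0, 4, 0)
Step 3: pivot at (2,2) is 2.
  row3 ← row3 − (2)·row2  ⇒  L[3][2]=2, U row3=(0, 0, 0, 1)

L[3][2] = 2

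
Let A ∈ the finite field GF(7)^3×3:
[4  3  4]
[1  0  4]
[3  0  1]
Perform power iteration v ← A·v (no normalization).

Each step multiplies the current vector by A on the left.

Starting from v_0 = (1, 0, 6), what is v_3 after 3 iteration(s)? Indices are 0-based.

v_0 = (1, 0, 6).
v_1 = A·v_0 = (0, 4, 2).
v_2 = A·v_1 = (6, 1, 2).
v_3 = A·v_2 = (0, 0, 6).

v_3 = (0, 0, 6)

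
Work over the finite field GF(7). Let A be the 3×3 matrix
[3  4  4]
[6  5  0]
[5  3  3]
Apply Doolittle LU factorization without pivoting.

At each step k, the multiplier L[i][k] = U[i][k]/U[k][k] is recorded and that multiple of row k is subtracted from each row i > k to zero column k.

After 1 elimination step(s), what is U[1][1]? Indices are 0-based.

[col 0] pivot 3
  R1 -= 2*R0 → (0, 4, 6)  (L[1][0] := 2)
  R2 -= 4*R0 → (0, 1, 1)  (L[2][0] := 4)

U[1][1] = 4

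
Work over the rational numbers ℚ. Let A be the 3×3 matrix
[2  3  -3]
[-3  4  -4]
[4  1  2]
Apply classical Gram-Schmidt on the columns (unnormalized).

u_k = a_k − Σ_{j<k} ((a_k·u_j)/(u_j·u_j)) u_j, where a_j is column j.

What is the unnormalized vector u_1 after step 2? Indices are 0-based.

u_1 = (91/29, 110/29, 37/29)

Step 1: u_0 = a_0 = (2, -3, 4).
Step 2: u_1 = a_1 − (-2/29)·u_0 = (91/29, 110/29, 37/29).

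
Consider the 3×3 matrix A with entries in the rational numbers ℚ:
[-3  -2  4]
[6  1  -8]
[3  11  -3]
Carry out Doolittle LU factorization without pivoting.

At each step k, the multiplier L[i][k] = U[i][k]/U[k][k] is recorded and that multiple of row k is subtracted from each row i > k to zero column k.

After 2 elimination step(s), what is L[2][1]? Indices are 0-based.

Step 1: pivot at (0,0) is -3.
  row1 ← row1 − (-2)·row0  ⇒  L[1][0]=-2, U row1=(0, -3, 0)
  row2 ← row2 − (-1)·row0  ⇒  L[2][0]=-1, U row2=(0, 9, 1)
Step 2: pivot at (1,1) is -3.
  row2 ← row2 − (-3)·row1  ⇒  L[2][1]=-3, U row2=(0, 0, 1)

L[2][1] = -3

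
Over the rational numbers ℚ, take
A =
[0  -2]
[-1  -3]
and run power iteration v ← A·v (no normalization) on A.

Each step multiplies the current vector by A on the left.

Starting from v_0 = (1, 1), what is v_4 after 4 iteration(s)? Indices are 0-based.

v_0 = (1, 1).
v_1 = A·v_0 = (-2, -4).
v_2 = A·v_1 = (8, 14).
v_3 = A·v_2 = (-28, -50).
v_4 = A·v_3 = (100, 178).

v_4 = (100, 178)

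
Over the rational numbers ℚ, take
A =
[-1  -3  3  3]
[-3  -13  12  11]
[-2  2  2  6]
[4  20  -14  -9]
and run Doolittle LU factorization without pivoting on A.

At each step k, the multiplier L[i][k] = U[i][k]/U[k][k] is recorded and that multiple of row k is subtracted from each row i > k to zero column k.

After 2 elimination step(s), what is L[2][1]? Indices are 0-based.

k=0: U[0][0]=-1
  eliminate (1,0): mult=3, new row 1: (0, -4, 3, 2); set L[1][0]=3
  eliminate (2,0): mult=2, new row 2: (0, 8, -4, 0); set L[2][0]=2
  eliminate (3,0): mult=-4, new row 3: (0, 8, -2, 3); set L[3][0]=-4
k=1: U[1][1]=-4
  eliminate (2,1): mult=-2, new row 2: (0, 0, 2, 4); set L[2][1]=-2
  eliminate (3,1): mult=-2, new row 3: (0, 0, 4, 7); set L[3][1]=-2

L[2][1] = -2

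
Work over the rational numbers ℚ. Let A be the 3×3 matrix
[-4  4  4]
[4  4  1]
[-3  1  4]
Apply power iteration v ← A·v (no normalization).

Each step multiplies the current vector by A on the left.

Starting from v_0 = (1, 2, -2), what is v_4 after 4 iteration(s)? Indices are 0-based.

v_0 = (1, 2, -2).
v_1 = A·v_0 = (-4, 10, -9).
v_2 = A·v_1 = (20, 15, -14).
v_3 = A·v_2 = (-76, 126, -101).
v_4 = A·v_3 = (404, 99, -50).

v_4 = (404, 99, -50)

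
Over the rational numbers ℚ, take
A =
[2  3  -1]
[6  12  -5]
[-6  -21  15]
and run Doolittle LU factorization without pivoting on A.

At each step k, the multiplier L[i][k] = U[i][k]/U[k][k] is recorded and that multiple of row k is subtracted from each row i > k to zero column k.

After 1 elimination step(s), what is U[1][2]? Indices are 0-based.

U[1][2] = -2

k=0: U[0][0]=2
  eliminate (1,0): mult=3, new row 1: (0, 3, -2); set L[1][0]=3
  eliminate (2,0): mult=-3, new row 2: (0, -12, 12); set L[2][0]=-3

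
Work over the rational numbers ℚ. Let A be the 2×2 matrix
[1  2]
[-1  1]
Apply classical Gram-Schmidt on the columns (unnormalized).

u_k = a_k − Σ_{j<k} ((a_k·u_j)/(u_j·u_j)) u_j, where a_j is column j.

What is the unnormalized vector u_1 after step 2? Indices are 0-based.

Step 1: u_0 = a_0 = (1, -1).
Step 2: u_1 = a_1 − (1/2)·u_0 = (3/2, 3/2).

u_1 = (3/2, 3/2)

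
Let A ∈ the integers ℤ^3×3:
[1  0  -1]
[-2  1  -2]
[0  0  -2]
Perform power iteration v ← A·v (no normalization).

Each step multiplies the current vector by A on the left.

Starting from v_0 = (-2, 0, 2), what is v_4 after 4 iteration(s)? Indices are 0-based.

v_0 = (-2, 0, 2).
v_1 = A·v_0 = (-4, 0, -4).
v_2 = A·v_1 = (0, 16, 8).
v_3 = A·v_2 = (-8, 0, -16).
v_4 = A·v_3 = (8, 48, 32).

v_4 = (8, 48, 32)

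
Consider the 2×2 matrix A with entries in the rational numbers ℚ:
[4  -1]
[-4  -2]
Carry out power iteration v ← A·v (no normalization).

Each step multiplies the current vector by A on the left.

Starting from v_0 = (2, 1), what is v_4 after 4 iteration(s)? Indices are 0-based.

v_0 = (2, 1).
v_1 = A·v_0 = (7, -10).
v_2 = A·v_1 = (38, -8).
v_3 = A·v_2 = (160, -136).
v_4 = A·v_3 = (776, -368).

v_4 = (776, -368)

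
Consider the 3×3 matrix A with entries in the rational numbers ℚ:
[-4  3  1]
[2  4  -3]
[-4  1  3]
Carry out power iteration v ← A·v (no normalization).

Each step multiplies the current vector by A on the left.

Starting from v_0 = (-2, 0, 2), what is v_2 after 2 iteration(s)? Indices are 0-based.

v_0 = (-2, 0, 2).
v_1 = A·v_0 = (10, -10, 14).
v_2 = A·v_1 = (-56, -62, -8).

v_2 = (-56, -62, -8)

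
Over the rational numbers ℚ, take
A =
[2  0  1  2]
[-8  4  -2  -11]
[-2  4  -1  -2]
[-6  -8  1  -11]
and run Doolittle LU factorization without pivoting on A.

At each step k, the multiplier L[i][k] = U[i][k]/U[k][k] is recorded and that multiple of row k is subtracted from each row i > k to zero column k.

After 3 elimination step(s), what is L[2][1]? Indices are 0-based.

[col 0] pivot 2
  R1 -= -4*R0 → (0, 4, 2, -3)  (L[1][0] := -4)
  R2 -= -1*R0 → (0, 4, 0, 0)  (L[2][0] := -1)
  R3 -= -3*R0 → (0, -8, 4, -5)  (L[3][0] := -3)
[col 1] pivot 4
  R2 -= 1*R1 → (0, 0, -2, 3)  (L[2][1] := 1)
  R3 -= -2*R1 → (0, 0, 8, -11)  (L[3][1] := -2)
[col 2] pivot -2
  R3 -= -4*R2 → (0, 0, 0, 1)  (L[3][2] := -4)

L[2][1] = 1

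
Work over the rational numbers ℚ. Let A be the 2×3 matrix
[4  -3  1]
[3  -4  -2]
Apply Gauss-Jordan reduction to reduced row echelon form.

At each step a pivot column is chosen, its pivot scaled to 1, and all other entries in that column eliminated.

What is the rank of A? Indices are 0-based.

step 1: normalize row 0 (÷4) = (1, -3/4, 1/4)
  row 1: subtract 3×row0 = (0, -7/4, -11/4)
step 2: normalize row 1 (÷-7/4) = (0, 1, 11/7)
  row 0: subtract -3/4×row1 = (1, 0, 10/7)

rank = 2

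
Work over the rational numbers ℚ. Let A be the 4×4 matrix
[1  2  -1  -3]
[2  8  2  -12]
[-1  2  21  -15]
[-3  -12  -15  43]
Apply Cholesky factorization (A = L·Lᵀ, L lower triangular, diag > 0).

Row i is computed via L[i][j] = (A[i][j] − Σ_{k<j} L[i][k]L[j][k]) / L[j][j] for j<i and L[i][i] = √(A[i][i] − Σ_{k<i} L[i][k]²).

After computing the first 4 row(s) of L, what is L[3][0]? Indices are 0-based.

L[3][0] = -3

Step 1: L[0][0] = √(1) = 1.
  L[1][0] = (2) / L[0][0] = 2.
Step 2: L[1][1] = √(4) = 2.
  L[2][0] = (-1) / L[0][0] = -1.
  L[2][1] = (4) / L[1][1] = 2.
Step 3: L[2][2] = √(16) = 4.
  L[3][0] = (-3) / L[0][0] = -3.
  L[3][1] = (-6) / L[1][1] = -3.
  L[3][2] = (-12) / L[2][2] = -3.
Step 4: L[3][3] = √(16) = 4.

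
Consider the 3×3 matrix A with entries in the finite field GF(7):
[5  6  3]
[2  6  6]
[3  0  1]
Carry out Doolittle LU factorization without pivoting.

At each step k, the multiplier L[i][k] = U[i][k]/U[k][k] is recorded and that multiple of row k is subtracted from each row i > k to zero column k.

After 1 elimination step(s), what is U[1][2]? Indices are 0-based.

k=0: U[0][0]=5
  eliminate (1,0): mult=6, new row 1: (0, 5, 2); set L[1][0]=6
  eliminate (2,0): mult=2, new row 2: (0, 2, 2); set L[2][0]=2

U[1][2] = 2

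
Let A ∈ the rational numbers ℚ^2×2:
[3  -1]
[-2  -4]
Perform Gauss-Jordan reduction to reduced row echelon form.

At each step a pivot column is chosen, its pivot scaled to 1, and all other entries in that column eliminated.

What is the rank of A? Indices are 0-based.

[1] R0 /= 3  ⇒  (1, -1/3)
     R1 -= -2·R0  ⇒  (0, -14/3)
[2] R1 /= -14/3  ⇒  (0, 1)
     R0 -= -1/3·R1  ⇒  (1, 0)

rank = 2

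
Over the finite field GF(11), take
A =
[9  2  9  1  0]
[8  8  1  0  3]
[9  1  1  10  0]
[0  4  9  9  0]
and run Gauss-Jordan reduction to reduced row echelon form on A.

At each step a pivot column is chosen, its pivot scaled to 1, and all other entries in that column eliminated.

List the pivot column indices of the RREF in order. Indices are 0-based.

pivot(0,0)=9: scale R0 → (1, 10, 1, 5, 0)
  clear (1,0): R1 −= (8)R0 → (0, 5, 4, 4, 3)
  clear (2,0): R2 −= (9)R0 → (0, 10, 3, 9, 0)
pivot(1,1)=5: scale R1 → (0, 1, 3, 3, 5)
  clear (0,1): R0 −= (10)R1 → (1, 0, 4, 8, 5)
  clear (2,1): R2 −= (10)R1 → (0, 0, 6, 1, 5)
  clear (3,1): R3 −= (4)R1 → (0, 0, 8, 8, 2)
pivot(2,2)=6: scale R2 → (0, 0, 1, 2, 10)
  clear (0,2): R0 −= (4)R2 → (1, 0, 0, 0, 9)
  clear (1,2): R1 −= (3)R2 → (0, 1, 0, 8, 8)
  clear (3,2): R3 −= (8)R2 → (0, 0, 0, 3, 10)
pivot(3,3)=3: scale R3 → (0, 0, 0, 1, 7)
  clear (1,3): R1 −= (8)R3 → (0, 1, 0, 0, 7)
  clear (2,3): R2 −= (2)R3 → (0, 0, 1, 0, 7)

pivot columns: 0, 1, 2, 3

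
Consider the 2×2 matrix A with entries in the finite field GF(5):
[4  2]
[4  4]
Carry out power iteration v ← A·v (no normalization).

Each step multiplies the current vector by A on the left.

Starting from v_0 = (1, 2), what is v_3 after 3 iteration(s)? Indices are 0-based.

v_0 = (1, 2).
v_1 = A·v_0 = (3, 2).
v_2 = A·v_1 = (1, 0).
v_3 = A·v_2 = (4, 4).

v_3 = (4, 4)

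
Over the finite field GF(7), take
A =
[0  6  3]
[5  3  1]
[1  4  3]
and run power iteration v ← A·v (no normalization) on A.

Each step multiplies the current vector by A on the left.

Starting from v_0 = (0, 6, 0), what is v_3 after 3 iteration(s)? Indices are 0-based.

v_0 = (0, 6, 0).
v_1 = A·v_0 = (1, 4, 3).
v_2 = A·v_1 = (5, 6, 5).
v_3 = A·v_2 = (2, 6, 2).

v_3 = (2, 6, 2)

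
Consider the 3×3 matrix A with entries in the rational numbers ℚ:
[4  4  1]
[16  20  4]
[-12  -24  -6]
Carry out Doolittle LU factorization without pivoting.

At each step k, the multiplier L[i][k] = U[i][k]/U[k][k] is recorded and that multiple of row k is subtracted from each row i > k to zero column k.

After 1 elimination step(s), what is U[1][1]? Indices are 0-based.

U[1][1] = 4

k=0: U[0][0]=4
  eliminate (1,0): mult=4, new row 1: (0, 4, 0); set L[1][0]=4
  eliminate (2,0): mult=-3, new row 2: (0, -12, -3); set L[2][0]=-3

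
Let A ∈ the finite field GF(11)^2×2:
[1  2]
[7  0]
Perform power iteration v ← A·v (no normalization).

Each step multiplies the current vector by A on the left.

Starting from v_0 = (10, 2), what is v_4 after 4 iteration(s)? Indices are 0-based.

v_4 = (9, 8)

v_0 = (10, 2).
v_1 = A·v_0 = (3, 4).
v_2 = A·v_1 = (0, 10).
v_3 = A·v_2 = (9, 0).
v_4 = A·v_3 = (9, 8).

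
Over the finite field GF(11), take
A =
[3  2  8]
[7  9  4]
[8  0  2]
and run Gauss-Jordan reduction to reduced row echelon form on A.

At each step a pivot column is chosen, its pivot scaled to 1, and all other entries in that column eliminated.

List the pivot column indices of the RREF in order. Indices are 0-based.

step 1: normalize row 0 (÷3) = (1, 8, 10)
  row 1: subtract 7×row0 = (0, 8, 0)
  row 2: subtract 8×row0 = (0, 2, 10)
step 2: normalize row 1 (÷8) = (0, 1, 0)
  row 0: subtract 8×row1 = (1, 0, 10)
  row 2: subtract 2×row1 = (0, 0, 10)
step 3: normalize row 2 (÷10) = (0, 0, 1)
  row 0: subtract 10×row2 = (1, 0, 0)

pivot columns: 0, 1, 2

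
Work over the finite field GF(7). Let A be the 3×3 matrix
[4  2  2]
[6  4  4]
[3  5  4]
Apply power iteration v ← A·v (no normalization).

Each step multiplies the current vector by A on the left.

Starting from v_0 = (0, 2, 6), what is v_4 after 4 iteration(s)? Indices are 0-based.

v_0 = (0, 2, 6).
v_1 = A·v_0 = (2, 4, 6).
v_2 = A·v_1 = (0, 3, 1).
v_3 = A·v_2 = (1, 2, 5).
v_4 = A·v_3 = (4, 6, 5).

v_4 = (4, 6, 5)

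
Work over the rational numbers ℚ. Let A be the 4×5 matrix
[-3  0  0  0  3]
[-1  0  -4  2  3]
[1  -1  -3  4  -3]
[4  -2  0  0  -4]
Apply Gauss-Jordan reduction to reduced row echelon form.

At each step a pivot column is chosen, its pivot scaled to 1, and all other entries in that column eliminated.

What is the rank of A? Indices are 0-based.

pivot(0,0)=-3: scale R0 → (1, 0, 0, 0, -1)
  clear (1,0): R1 −= (-1)R0 → (0, 0, -4, 2, 2)
  clear (2,0): R2 −= (1)R0 → (0, -1, -3, 4, -2)
  clear (3,0): R3 −= (4)R0 → (0, -2, 0, 0, 0)
pivot(1,1): swap R1↔R2
pivot(1,1)=-1: scale R1 → (0, 1, 3, -4, 2)
  clear (3,1): R3 −= (-2)R1 → (0, 0, 6, -8, 4)
pivot(2,2)=-4: scale R2 → (0, 0, 1, -1/2, -1/2)
  clear (1,2): R1 −= (3)R2 → (0, 1, 0, -5/2, 7/2)
  clear (3,2): R3 −= (6)R2 → (0, 0, 0, -5, 7)
pivot(3,3)=-5: scale R3 → (0, 0, 0, 1, -7/5)
  clear (1,3): R1 −= (-5/2)R3 → (0, 1, 0, 0, 0)
  clear (2,3): R2 −= (-1/2)R3 → (0, 0, 1, 0, -6/5)

rank = 4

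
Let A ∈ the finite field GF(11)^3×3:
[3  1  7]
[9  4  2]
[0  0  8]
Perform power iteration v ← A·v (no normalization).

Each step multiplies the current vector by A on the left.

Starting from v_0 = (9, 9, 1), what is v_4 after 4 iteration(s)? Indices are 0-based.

v_0 = (9, 9, 1).
v_1 = A·v_0 = (10, 9, 8).
v_2 = A·v_1 = (7, 10, 9).
v_3 = A·v_2 = (6, 0, 6).
v_4 = A·v_3 = (5, 0, 4).

v_4 = (5, 0, 4)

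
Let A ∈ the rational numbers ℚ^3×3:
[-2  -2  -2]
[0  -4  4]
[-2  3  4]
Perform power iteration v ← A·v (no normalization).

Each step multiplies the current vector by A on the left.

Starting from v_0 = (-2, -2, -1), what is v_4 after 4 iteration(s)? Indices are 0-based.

v_4 = (16, -992, -1120)

v_0 = (-2, -2, -1).
v_1 = A·v_0 = (10, 4, -6).
v_2 = A·v_1 = (-16, -40, -32).
v_3 = A·v_2 = (176, 32, -216).
v_4 = A·v_3 = (16, -992, -1120).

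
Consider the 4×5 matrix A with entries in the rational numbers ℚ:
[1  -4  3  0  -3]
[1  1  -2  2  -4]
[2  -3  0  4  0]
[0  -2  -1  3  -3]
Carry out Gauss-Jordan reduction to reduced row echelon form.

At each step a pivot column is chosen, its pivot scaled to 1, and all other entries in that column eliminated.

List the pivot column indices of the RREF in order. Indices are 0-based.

pivot columns: 0, 1, 2, 3

pivot(0,0)=1: scale R0 → (1, -4, 3, 0, -3)
  clear (1,0): R1 −= (1)R0 → (0, 5, -5, 2, -1)
  clear (2,0): R2 −= (2)R0 → (0, 5, -6, 4, 6)
pivot(1,1)=5: scale R1 → (0, 1, -1, 2/5, -1/5)
  clear (0,1): R0 −= (-4)R1 → (1, 0, -1, 8/5, -19/5)
  clear (2,1): R2 −= (5)R1 → (0, 0, -1, 2, 7)
  clear (3,1): R3 −= (-2)R1 → (0, 0, -3, 19/5, -17/5)
pivot(2,2)=-1: scale R2 → (0, 0, 1, -2, -7)
  clear (0,2): R0 −= (-1)R2 → (1, 0, 0, -2/5, -54/5)
  clear (1,2): R1 −= (-1)R2 → (0, 1, 0, -8/5, -36/5)
  clear (3,2): R3 −= (-3)R2 → (0, 0, 0, -11/5, -122/5)
pivot(3,3)=-11/5: scale R3 → (0, 0, 0, 1, 122/11)
  clear (0,3): R0 −= (-2/5)R3 → (1, 0, 0, 0, -70/11)
  clear (1,3): R1 −= (-8/5)R3 → (0, 1, 0, 0, 116/11)
  clear (2,3): R2 −= (-2)R3 → (0, 0, 1, 0, 167/11)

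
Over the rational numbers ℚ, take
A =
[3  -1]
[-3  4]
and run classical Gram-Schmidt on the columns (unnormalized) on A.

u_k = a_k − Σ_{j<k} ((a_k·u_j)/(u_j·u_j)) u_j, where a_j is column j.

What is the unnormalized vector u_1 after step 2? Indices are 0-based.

u_1 = (3/2, 3/2)

Step 1: u_0 = a_0 = (3, -3).
Step 2: u_1 = a_1 − (-5/6)·u_0 = (3/2, 3/2).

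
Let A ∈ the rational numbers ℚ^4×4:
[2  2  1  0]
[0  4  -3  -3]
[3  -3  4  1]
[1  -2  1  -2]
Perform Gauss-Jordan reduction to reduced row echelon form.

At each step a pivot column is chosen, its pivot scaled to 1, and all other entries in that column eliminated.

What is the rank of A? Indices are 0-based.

rank = 4

[1] R0 /= 2  ⇒  (1, 1, 1/2, 0)
     R2 -= 3·R0  ⇒  (0, -6, 5/2, 1)
     R3 -= 1·R0  ⇒  (0, -3, 1/2, -2)
[2] R1 /= 4  ⇒  (0, 1, -3/4, -3/4)
     R0 -= 1·R1  ⇒  (1, 0, 5/4, 3/4)
     R2 -= -6·R1  ⇒  (0, 0, -2, -7/2)
     R3 -= -3·R1  ⇒  (0, 0, -7/4, -17/4)
[3] R2 /= -2  ⇒  (0, 0, 1, 7/4)
     R0 -= 5/4·R2  ⇒  (1, 0, 0, -23/16)
     R1 -= -3/4·R2  ⇒  (0, 1, 0, 9/16)
     R3 -= -7/4·R2  ⇒  (0, 0, 0, -19/16)
[4] R3 /= -19/16  ⇒  (0, 0, 0, 1)
     R0 -= -23/16·R3  ⇒  (1, 0, 0, 0)
     R1 -= 9/16·R3  ⇒  (0, 1, 0, 0)
     R2 -= 7/4·R3  ⇒  (0, 0, 1, 0)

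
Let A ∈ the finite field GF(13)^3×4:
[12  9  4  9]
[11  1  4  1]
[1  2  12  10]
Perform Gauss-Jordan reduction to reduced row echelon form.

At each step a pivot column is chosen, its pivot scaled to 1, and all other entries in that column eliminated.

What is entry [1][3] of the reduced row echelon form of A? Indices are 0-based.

M[1][3] = 2

[1] R0 /= 12  ⇒  (1, 4, 9, 4)
     R1 -= 11·R0  ⇒  (0, 9, 9, 9)
     R2 -= 1·R0  ⇒  (0, 11, 3, 6)
[2] R1 /= 9  ⇒  (0, 1, 1, 1)
     R0 -= 4·R1  ⇒  (1, 0, 5, 0)
     R2 -= 11·R1  ⇒  (0, 0, 5, 8)
[3] R2 /= 5  ⇒  (0, 0, 1, 12)
     R0 -= 5·R2  ⇒  (1, 0, 0, 5)
     R1 -= 1·R2  ⇒  (0, 1, 0, 2)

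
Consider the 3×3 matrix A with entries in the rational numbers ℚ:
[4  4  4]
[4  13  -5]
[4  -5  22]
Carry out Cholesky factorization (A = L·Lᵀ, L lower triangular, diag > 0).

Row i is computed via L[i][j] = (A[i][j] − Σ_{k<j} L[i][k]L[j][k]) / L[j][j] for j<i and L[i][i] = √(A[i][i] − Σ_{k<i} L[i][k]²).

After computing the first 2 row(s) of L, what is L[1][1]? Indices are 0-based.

Step 1: L[0][0] = √(4) = 2.
  L[1][0] = (4) / L[0][0] = 2.
Step 2: L[1][1] = √(9) = 3.

L[1][1] = 3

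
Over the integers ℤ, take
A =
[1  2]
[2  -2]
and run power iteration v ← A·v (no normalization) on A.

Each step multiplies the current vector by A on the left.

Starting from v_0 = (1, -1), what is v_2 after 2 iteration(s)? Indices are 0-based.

v_2 = (7, -10)

v_0 = (1, -1).
v_1 = A·v_0 = (-1, 4).
v_2 = A·v_1 = (7, -10).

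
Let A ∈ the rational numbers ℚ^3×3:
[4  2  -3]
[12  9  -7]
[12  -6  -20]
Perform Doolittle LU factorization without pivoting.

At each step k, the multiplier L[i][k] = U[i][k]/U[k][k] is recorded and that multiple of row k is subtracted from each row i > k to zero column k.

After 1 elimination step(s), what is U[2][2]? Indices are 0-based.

[col 0] pivot 4
  R1 -= 3*R0 → (0, 3, 2)  (L[1][0] := 3)
  R2 -= 3*R0 → (0, -12, -11)  (L[2][0] := 3)

U[2][2] = -11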